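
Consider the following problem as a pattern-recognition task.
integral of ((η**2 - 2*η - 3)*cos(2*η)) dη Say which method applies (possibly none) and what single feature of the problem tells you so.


Verdict: integration by parts — the integrand splits as η**2 - 2*η - 3 times cos(2*η) — repeatedly differentiating the polynomial part kills it, which is the parts ladder.


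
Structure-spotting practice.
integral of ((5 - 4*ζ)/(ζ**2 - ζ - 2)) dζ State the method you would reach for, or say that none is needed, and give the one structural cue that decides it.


Verdict: partial fractions — break ζ**2 - ζ - 2 into its roots and the integral splits into logarithm-sized bites.


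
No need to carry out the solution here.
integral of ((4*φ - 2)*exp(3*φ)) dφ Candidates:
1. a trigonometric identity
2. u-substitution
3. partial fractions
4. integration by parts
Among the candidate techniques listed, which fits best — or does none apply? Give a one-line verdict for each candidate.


Diagnosis: integration by parts — the integrand splits as 4*φ - 2 times exp(3*φ) — repeatedly differentiating the polynomial part kills it, which is the parts ladder.
- a trigonometric identity — with no trigonometric functions present, identity rewriting has no target.
- u-substitution: no subexpression of the integrand pairs with its own derivative as a factor — individual terms may offer their own substitutions, but any change of variable covering the whole integral would have to be constructed from outside the expression.
- partial fractions: the expression is not a ratio of polynomials that decomposes further.
- integration by parts — applicable, and directly so.


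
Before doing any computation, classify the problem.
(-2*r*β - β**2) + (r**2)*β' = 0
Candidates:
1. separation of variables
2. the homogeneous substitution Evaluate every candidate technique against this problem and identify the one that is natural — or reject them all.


Diagnosis: the homogeneous substitution — scaling r and β together leaves the slope fixed — it depends only on β/r, so substitute the ratio. Rearranged, this also fits the Bernoulli template directly; the homogeneous substitution reads the structure without the rearrangement.
- separation of variables — the two dependences do not factor apart.
- the homogeneous substitution — yes, a natural case for it.


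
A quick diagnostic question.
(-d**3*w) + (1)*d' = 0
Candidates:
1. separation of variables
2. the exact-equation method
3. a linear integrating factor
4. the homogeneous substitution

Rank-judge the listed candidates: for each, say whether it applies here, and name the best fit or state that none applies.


Technique: separation of variables — the derivative equals a pure function of w (namely w) times a pure function of d (namely d**3); divide and integrate each side.
- separation of variables — applicable, and directly so.
- the exact-equation method — the mixed-partials test fails on this split — it is not an exact differential as presented.
- a linear integrating factor: the unknown enters nonlinearly (through a power, a denominator, or a transcendental function), which the linear integrating-factor recipe cannot absorb as-is — any repair would come from a preliminary substitution, not the factor.
- the homogeneous substitution — the slope does not depend on the ratio of the variables alone.


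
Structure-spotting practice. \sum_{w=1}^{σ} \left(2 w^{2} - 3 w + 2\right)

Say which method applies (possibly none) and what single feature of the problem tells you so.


Method: no special technique — this is bookkeeping, not technique: standard formulas for sums of constant-multiple powers of w apply termwise.


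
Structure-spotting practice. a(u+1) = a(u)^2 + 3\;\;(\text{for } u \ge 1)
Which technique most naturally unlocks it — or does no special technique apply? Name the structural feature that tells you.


Verdict: no special technique — nonlinear feedback in the recursion rules out every root- or factor-based technique.


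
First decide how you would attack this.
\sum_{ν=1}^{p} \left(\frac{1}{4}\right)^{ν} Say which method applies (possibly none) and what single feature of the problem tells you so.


Method: the geometric series formula — each summand is the previous one scaled by \frac{1}{4}; that constant multiplier is itself the geometric structure.


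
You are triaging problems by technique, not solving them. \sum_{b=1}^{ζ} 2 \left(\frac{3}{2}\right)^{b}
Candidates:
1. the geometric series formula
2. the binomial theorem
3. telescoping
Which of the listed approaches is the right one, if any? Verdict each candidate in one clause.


Best approach: the geometric series formula — term-over-term division gives \frac{3}{2} every time — index-free ratio, geometric sum formula applies.
- the geometric series formula: applicable, and directly so.
- the binomial theorem — the terms lack the binomial-coefficient-weighted complementary-power pattern of an expansion.
- telescoping — in the displayed form, no term reappears at a neighboring index to cancel against.


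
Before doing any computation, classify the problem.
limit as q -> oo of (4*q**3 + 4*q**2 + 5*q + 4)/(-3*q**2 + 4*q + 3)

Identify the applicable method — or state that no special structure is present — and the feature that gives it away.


Best approach: dominant-term comparison — divide through by the highest power of q; every lower-order term dies and the dominant terms decide the limit. Differentiating the expression as a single quotient would eventually settle it as well; matching dominant growth settles it immediately.


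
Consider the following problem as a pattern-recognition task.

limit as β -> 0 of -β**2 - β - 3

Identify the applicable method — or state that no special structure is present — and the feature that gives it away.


Method: no special technique — the function is continuous at 0; evaluation is itself the limit, no machinery required.


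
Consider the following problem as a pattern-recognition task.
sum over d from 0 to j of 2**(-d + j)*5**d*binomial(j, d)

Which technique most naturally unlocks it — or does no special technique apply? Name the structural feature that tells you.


Technique: the binomial theorem — the summand is term d of a binomial expansion in 5 and 2; the whole sum is a single power.


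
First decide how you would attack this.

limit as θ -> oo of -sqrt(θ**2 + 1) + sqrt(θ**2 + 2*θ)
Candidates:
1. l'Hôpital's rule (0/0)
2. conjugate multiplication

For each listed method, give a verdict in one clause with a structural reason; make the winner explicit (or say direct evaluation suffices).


Method: conjugate multiplication — the difference sqrt(θ**2 + 2*θ) - sqrt(θ**2 + 1) is an ∞ − ∞ stalemate; its conjugate partner breaks the tie.
- l'Hôpital's rule (0/0): the expression is a difference driving to ∞ − ∞, not a 0/0 quotient — there is no ratio for the rule to differentiate.
- conjugate multiplication — yes — fits the structure here.


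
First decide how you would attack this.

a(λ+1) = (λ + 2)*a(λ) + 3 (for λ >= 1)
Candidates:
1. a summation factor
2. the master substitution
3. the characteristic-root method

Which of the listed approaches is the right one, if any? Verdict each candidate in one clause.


Diagnosis: a summation factor — first-order linear but the coefficient λ + 2 moves with the index — divide by the cumulative product and telescope.
- a summation factor: applies; the problem has the shape this method handles.
- the master substitution: the recursive argument is a shift of the index, not a fixed fraction of it.
- the characteristic-root method: the coefficients change with the index, which the root method cannot absorb.


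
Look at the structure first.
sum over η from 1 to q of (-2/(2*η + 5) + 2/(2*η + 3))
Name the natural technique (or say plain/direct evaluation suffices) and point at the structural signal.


Diagnosis: telescoping — spot the paired structure — each term adds 2/(2*η + 3) and subtracts its successor value, which the next term restores: the definition of a telescoping chain.


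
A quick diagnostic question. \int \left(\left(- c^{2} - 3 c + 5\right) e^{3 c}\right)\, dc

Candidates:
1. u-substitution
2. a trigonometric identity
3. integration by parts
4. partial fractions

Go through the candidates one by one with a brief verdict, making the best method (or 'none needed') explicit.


Diagnosis: integration by parts — a polynomial - c^{2} - 3 c + 5 against the kernel e^{3 c} is the signature bounded-ladder case for integration by parts.
- u-substitution — no subexpression of the integrand serves as a whole-integral substitution inner — individual terms may offer their own, but none carries its derivative as a factor of the full integrand; a working change of variable would have to be constructed from outside the expression.
- a trigonometric identity — with no trigonometric functions present, identity rewriting has no target.
- integration by parts — applicable, and directly so.
- partial fractions: there is no rational-function structure to decompose.


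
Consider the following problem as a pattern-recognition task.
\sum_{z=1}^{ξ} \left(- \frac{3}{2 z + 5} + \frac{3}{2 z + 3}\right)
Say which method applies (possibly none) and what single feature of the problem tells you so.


Verdict: telescoping — a difference of consecutive values of one function (\frac{3}{2 z + 3} at one index and the next) — telescoping by construction.


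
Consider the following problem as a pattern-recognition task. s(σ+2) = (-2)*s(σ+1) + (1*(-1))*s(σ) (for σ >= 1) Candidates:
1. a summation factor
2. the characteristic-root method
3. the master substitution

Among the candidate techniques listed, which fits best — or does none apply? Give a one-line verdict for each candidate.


Method: the characteristic-root method — every coefficient is a fixed number and the forcing is zero — substitute r^σ and read off the root equation.
- a summation factor — a summation factor telescopes one-step recursions; this one carries higher-order memory.
- the characteristic-root method — applicable, and directly so.
- the master substitution — no fixed divisor shrinks the index between calls.


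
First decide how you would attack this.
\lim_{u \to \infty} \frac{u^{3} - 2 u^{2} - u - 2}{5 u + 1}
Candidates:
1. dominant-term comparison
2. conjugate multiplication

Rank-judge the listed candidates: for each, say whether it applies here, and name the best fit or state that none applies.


Best approach: dominant-term comparison — as u grows, only the highest-degree terms matter — compare leading terms and read the limit off.
- dominant-term comparison — applicable, and directly so.
- conjugate multiplication: the conjugate move applies to radical differences, which this is not.


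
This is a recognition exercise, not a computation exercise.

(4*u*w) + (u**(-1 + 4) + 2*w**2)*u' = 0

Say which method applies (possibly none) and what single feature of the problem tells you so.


Diagnosis: the exact-equation method — 4*u*w and (u**(-1 + 4) + 2*w**2) pass the exactness check on the nose, so no integrating factor in w or u is needed at all.


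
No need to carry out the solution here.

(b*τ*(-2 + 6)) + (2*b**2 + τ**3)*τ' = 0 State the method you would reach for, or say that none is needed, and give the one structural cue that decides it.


Diagnosis: the exact-equation method — equality of cross partials is the green light — assemble the potential function term by term.


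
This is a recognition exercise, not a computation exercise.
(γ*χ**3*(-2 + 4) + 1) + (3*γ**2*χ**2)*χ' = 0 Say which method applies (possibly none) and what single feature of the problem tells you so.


Method: the exact-equation method — because the two cross partials coincide, the form is conservative as written — recover its potential in (γ, χ).


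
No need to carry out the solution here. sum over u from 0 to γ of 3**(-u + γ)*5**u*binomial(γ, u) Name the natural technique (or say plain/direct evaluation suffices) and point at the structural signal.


Diagnosis: the binomial theorem — terms weighting binomial(γ, u) against matched powers of 5 and 3 reassemble into (5 + 3)^γ by the binomial theorem.


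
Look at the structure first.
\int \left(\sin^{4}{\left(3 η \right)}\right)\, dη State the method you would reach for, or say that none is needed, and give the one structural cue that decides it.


Verdict: a trigonometric identity — \sin^{4}{\left(3 η \right)} is the textbook power-reduction case — identities first, antiderivatives second.


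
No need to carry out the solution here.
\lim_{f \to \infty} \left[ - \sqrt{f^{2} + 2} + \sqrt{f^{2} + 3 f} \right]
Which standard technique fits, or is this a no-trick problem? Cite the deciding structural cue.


Verdict: conjugate multiplication — an infinity-minus-infinity difference with a surviving radical — multiply by the conjugate to cancel the divergence.


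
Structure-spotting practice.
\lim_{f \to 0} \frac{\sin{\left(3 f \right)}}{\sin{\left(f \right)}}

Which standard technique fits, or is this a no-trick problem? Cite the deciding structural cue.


Diagnosis: l'Hôpital's rule (0/0) — the 0/0 form at 0 is the signature situation for l'Hôpital's rule. One could equally expand both pieces locally and compare leading terms; the rule does that in one stroke.


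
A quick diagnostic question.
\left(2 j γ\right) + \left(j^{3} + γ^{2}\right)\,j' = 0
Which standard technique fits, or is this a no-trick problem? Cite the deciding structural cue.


Diagnosis: the exact-equation method — the mixed-partials test passes for 2 j γ and j^{3} + γ^{2}, so a potential function exists as presented.


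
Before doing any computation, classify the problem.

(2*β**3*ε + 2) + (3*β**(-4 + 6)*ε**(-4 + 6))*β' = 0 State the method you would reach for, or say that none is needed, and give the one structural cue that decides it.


Method: the exact-equation method — because the two cross partials coincide, the form is conservative as written — recover its potential in (ε, β).


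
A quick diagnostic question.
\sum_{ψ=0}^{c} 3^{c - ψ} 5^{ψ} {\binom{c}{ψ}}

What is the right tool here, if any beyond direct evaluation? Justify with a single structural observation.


Best approach: the binomial theorem — {\binom{c}{ψ}} weighting matched powers of 5 and 3 is the expanded form of (5 + 3)^c — fold it back up.


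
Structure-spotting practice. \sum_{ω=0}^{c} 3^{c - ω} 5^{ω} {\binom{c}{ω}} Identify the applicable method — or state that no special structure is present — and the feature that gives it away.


Method: the binomial theorem — binomial coefficients against complementary powers of 5 and 3: recognize the binomial expansion and resum.


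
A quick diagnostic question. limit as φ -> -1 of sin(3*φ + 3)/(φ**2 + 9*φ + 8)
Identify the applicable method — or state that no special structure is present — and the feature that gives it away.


Diagnosis: l'Hôpital's rule (0/0) — both numerator and denominator vanish at -1: the genuine 0/0 indeterminate that l'Hôpital exists for. Known elementary limits would finish this too — the rule just bypasses the case analysis.


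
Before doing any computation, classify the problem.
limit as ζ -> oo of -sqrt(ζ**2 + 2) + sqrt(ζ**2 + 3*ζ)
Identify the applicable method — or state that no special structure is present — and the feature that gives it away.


Method: conjugate multiplication — the difference sqrt(ζ**2 + 3*ζ) - sqrt(ζ**2 + 2) is an ∞ − ∞ stalemate; its conjugate partner breaks the tie.


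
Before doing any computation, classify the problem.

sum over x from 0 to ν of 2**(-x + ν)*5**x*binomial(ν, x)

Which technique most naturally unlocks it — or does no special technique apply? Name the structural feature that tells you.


Method: the binomial theorem — the binomial coefficients weight matched powers of 5 and 2, which is exactly the expansion of a binomial power.


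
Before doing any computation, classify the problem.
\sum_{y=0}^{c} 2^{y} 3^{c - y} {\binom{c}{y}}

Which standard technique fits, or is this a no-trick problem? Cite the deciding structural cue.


Method: the binomial theorem — binomial coefficients against complementary powers of 2 and 3: recognize the binomial expansion and resum.


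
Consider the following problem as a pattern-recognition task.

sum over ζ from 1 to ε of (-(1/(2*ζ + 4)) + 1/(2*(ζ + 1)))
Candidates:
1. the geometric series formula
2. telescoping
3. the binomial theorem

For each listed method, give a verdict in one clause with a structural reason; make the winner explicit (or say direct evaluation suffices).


Technique: telescoping — each term adds 1/(2*(ζ + 1)) and subtracts the same expression advanced one index; that subtracted piece cancels against the next term's added copy — only the boundary terms survive.
- the geometric series formula — dividing successive terms gives an index-dependent quantity, not a constant.
- telescoping: applicable, and directly so.
- the binomial theorem — there is no pair of bases whose matched powers would reassemble into a single binomial power.


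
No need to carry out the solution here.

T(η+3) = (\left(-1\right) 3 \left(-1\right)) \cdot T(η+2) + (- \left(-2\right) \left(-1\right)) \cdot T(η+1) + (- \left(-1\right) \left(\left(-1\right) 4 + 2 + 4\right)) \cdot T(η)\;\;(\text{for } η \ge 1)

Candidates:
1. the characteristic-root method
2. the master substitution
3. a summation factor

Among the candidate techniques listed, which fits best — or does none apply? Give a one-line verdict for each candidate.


Best approach: the characteristic-root method — linear, homogeneous, constant coefficients: solutions of the form r^η exist — find the roots of the characteristic polynomial.
- the characteristic-root method: yes, a natural case for it.
- the master substitution — the recursion shifts the index rather than dividing it.
- a summation factor: the recurrence reaches back more than one step, outside the first-order family a summation factor normalizes.


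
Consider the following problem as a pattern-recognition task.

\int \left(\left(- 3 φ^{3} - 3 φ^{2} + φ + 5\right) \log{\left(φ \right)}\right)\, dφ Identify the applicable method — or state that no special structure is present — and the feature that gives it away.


Best approach: integration by parts — with u = \log{\left(φ \right)} the logarithm disappears after one differentiation, leaving a power-rule integral.


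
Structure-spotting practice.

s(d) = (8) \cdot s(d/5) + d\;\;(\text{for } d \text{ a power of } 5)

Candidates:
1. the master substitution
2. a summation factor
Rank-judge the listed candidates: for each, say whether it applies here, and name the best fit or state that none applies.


Method: the master substitution — the argument contracts 5-fold per step: reindex d exponentially and solve the linear recurrence in the new index.
- the master substitution: yes, a natural case for it.
- a summation factor — the recursion divides its index rather than shifting it — there is no previous-term chain for a summation factor to telescope.


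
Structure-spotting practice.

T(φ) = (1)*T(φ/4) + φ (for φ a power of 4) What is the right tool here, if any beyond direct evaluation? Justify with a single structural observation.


Verdict: the master substitution — the argument shrinks by the factor 4, so measure the index on a logarithmic scale and the recursion becomes a shift.


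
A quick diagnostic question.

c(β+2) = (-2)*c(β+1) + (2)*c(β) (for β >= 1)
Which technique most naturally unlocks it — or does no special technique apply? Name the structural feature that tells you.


Verdict: the characteristic-root method — linear, homogeneous, constant coefficients: solutions of the form r^β exist — find the roots of the characteristic polynomial.


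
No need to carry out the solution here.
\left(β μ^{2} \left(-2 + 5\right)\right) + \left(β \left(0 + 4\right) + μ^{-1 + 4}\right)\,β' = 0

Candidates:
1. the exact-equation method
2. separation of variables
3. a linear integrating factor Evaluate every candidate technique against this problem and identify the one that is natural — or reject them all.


Diagnosis: the exact-equation method — equality of cross partials is the green light — assemble the potential function term by term.
- the exact-equation method — applicable, and directly so.
- separation of variables: the two dependences are entangled, not a clean product of one-variable pieces.
- a linear integrating factor: the unknown enters nonlinearly (through a power, a denominator, or a transcendental function), which the linear integrating-factor recipe cannot absorb as-is — any repair would come from a preliminary substitution, not the factor.


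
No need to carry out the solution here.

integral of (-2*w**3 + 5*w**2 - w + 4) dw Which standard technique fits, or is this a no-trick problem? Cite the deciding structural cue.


Method: no special technique — scan for structure and find none: constant multiples of powers of w, integrate directly.


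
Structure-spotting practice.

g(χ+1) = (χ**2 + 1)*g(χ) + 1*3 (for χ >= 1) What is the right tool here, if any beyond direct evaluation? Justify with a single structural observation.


Best approach: a summation factor — normalize by the running product of χ**2 + 1: the left side becomes a difference, and differences sum.


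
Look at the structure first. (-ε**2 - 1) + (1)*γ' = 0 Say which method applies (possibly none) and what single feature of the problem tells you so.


Diagnosis: no special technique — solved for the derivative, no γ appears — this is antidifferentiation in ε wearing ODE clothing.


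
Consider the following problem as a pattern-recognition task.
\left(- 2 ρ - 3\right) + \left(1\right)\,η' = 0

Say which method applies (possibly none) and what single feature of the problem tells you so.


Method: no special technique — with η absent the equation is not coupled at all: direct integration in ρ.


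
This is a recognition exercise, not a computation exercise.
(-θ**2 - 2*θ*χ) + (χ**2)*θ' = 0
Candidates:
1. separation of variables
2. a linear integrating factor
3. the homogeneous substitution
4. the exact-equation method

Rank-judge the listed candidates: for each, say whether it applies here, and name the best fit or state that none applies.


Diagnosis: the homogeneous substitution — the slope's numerator and denominator share total degree; set v = θ/χ and the equation drops to separable form. Rearranged, this also fits the Bernoulli template directly; the homogeneous substitution reads the structure without the rearrangement.
- separation of variables — the two dependences are entangled, not a clean product of one-variable pieces.
- a linear integrating factor: the unknown enters nonlinearly (through a power, a denominator, or a transcendental function), which the linear integrating-factor recipe cannot absorb as-is — any repair would come from a preliminary substitution, not the factor.
- the homogeneous substitution — applicable, and directly so.
- the exact-equation method: the mixed partial derivatives differ, so the left side is not a total differential.


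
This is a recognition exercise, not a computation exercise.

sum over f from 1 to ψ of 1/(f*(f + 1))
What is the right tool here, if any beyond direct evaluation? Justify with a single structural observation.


Method: telescoping — integer-spaced poles in 1/(f*(f + 1)) are the telescoping signature in disguise.


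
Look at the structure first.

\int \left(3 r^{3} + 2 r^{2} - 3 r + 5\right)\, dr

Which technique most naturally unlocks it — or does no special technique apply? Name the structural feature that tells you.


Method: no special technique — nothing composite, nothing rational, nothing trigonometric — each constant-multiple power of r integrates by the power rule alone.


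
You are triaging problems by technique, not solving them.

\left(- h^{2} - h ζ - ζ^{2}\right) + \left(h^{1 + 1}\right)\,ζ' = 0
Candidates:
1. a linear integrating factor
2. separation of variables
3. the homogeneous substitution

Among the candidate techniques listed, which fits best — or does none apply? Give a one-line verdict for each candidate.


Technique: the homogeneous substitution — the slope's numerator and denominator share total degree; set v = ζ/h and the equation drops to separable form.
- a linear integrating factor — the unknown enters nonlinearly (through a power, a denominator, or a transcendental function), which the linear integrating-factor recipe cannot absorb as-is — any repair would come from a preliminary substitution, not the factor.
- separation of variables: no division isolates the independent variable from the unknown.
- the homogeneous substitution: applies; the problem has the shape this method handles.


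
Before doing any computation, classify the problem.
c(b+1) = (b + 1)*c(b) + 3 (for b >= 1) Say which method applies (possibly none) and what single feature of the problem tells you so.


Diagnosis: a summation factor — with the index-dependent coefficient b + 1, dividing by the cumulative product turns the left side into a pure difference.


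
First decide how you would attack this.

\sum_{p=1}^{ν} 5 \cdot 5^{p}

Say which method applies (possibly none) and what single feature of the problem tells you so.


Diagnosis: the geometric series formula — each term is 5 times the previous one, so the geometric-series formula applies directly.


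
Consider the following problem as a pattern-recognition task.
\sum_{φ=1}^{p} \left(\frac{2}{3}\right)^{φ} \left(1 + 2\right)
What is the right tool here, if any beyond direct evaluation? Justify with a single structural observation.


Method: the geometric series formula — check a ratio of consecutive terms: it is \frac{2}{3}, independent of the index, so the geometric formula closes the sum.


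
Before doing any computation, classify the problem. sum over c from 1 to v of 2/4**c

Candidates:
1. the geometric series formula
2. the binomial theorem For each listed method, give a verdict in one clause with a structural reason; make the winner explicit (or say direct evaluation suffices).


Verdict: the geometric series formula — consecutive terms stand in a fixed index-free ratio — the geometric sum formula closes it.
- the geometric series formula: applicable, and directly so.
- the binomial theorem: there is no pair of bases whose matched powers would reassemble into a single binomial power.


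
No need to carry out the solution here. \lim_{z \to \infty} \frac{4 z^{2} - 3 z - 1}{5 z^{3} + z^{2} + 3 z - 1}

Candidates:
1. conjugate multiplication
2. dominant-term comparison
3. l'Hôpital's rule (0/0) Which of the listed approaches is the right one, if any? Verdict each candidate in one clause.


Verdict: dominant-term comparison — divide by the highest power of z present: lower-order terms vanish and the dominant ratio remains.
- conjugate multiplication: the conjugate move applies to radical differences, which this is not.
- dominant-term comparison: yes — fits the structure here.
- l'Hôpital's rule (0/0) — as a single quotient the expression runs to ∞/∞ at the limit point — an at-infinity form of the rule would apply, though the leading-growth comparison is the direct reading.


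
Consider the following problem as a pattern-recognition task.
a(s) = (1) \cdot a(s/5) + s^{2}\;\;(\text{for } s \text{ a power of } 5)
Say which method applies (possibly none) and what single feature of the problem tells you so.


Verdict: the master substitution — the argument contracts 5-fold per step: reindex s exponentially and solve the linear recurrence in the new index.


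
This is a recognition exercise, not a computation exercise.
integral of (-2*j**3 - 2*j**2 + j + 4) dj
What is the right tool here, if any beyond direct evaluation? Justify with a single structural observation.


Verdict: no special technique — scan for structure and find none: constant multiples of powers of j, integrate directly.


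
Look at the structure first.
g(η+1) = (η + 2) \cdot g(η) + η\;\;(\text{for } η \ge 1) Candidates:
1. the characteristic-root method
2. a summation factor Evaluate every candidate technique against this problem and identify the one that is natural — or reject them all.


Verdict: a summation factor — an index-dependent multiplier η + 2 rules out characteristic roots; a summation factor converts it to a pure difference.
- the characteristic-root method — the coefficients vary with the index, breaking the constant-coefficient structure the method needs.
- a summation factor — applies; the problem has the shape this method handles.


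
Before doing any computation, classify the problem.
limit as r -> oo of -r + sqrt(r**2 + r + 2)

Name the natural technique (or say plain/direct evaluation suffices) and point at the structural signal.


Verdict: conjugate multiplication — sqrt(r**2 + r + 2) and r both blow up, but their difference is tame once the conjugate rationalizes it.


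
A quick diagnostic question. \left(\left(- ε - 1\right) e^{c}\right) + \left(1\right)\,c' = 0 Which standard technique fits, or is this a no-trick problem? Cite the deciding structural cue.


Method: separation of variables — separating collects all c-dependence with the derivative and leaves all ε-dependence opposite: variables separate.


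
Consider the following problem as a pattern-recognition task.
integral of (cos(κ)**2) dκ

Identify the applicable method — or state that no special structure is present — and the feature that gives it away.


Diagnosis: a trigonometric identity — even powers like cos(κ)**2 never integrate directly; the half-angle identity lowers the degree first.


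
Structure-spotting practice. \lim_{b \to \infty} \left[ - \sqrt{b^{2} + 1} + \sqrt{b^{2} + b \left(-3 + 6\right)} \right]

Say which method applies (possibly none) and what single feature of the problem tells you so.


Technique: conjugate multiplication — \sqrt{b^{2} + b \left(-3 + 6\right)} and \sqrt{b^{2} + 1} both blow up, but their difference is tame once the conjugate rationalizes it.


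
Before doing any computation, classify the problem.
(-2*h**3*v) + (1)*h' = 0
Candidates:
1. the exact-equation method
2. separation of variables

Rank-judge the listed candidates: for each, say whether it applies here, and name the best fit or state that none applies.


Verdict: separation of variables — solved for the derivative, the right side splits multiplicatively into a function of each variable alone — divide and integrate each side.
- the exact-equation method: the mixed-partials test fails on this split — it is not an exact differential as presented.
- separation of variables — yes, a natural case for it.


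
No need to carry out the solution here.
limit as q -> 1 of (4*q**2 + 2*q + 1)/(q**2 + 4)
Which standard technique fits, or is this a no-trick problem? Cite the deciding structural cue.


Technique: no special technique — the expression is continuous at 1 — substitute and evaluate; no indeterminate form appears.


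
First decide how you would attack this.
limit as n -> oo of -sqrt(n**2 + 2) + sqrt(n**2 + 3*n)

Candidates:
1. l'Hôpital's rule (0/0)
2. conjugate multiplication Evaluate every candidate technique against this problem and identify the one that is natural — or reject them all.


Technique: conjugate multiplication — two divergent pieces with a minus sign between them and a radical in the mix: rationalize sqrt(n**2 + 3*n) - sqrt(n**2 + 2) before any limit law applies.
- l'Hôpital's rule (0/0) — no quotient structure at all: the clash is ∞ minus ∞, which rationalizing converts into a tractable ratio.
- conjugate multiplication — applicable, and directly so.


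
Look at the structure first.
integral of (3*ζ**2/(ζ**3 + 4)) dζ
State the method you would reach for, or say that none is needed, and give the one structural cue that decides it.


Best approach: u-substitution — read it as f(ζ**3 + 4) times a constant multiple of d(ζ**3 + 4): one substitution, u = ζ**3 + 4, finishes it.


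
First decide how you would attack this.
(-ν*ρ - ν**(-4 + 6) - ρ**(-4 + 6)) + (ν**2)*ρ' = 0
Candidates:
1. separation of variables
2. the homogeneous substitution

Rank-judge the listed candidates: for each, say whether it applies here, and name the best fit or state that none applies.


Method: the homogeneous substitution — solved for the derivative, the right side is unchanged under scaling ν and ρ together — it depends only on the ratio ρ/ν, so substitute a single ratio variable.
- separation of variables — the two dependences are entangled, not a clean product of one-variable pieces.
- the homogeneous substitution: yes, a natural case for it.


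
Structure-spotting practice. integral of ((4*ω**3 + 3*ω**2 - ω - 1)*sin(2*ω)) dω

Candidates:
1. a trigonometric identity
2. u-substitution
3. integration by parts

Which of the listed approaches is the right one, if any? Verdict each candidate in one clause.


Diagnosis: integration by parts — differentiate 4*ω**3 + 3*ω**2 - ω - 1, integrate sin(2*ω): each pass lowers the polynomial degree, so parts terminates.
- a trigonometric identity: no even trigonometric power and no product of distinct frequencies to rewrite.
- u-substitution — no subexpression of the integrand serves as a whole-integral substitution inner — individual terms may offer their own, but none carries its derivative as a factor of the full integrand; a working change of variable would have to be constructed from outside the expression.
- integration by parts: yes, a natural case for it.


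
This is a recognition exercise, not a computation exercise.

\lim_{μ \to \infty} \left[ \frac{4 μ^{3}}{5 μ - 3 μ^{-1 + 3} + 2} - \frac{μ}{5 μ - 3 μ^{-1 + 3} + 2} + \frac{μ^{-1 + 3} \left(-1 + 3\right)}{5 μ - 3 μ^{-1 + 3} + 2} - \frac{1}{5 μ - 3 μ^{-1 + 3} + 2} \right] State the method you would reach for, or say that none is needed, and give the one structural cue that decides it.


Method: dominant-term comparison — growth-rate triage: the leading powers of μ decide the limit, everything else is noise. As a single quotient, the ∞/∞ shape would yield to repeated differentiation as well — the growth comparison gets there in one look.


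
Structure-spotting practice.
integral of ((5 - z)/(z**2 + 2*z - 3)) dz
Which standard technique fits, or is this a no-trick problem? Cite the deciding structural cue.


Best approach: partial fractions — once z**2 + 2*z - 3 is factored, each root contributes a simple-fraction term; integrate them one at a time.


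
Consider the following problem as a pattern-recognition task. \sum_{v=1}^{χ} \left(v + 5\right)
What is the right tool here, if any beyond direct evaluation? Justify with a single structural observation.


Best approach: no special technique — every summand is a constant multiple of a power of v — apply the standard power-sum identities one degree at a time.


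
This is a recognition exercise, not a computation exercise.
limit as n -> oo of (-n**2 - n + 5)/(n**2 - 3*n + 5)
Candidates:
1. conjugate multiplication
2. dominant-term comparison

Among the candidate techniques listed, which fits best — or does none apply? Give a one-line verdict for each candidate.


Diagnosis: dominant-term comparison — at large n only the top-degree terms survive; compare the leading terms and the limit falls out.
- conjugate multiplication — there is no infinity-minus-infinity radical difference to rationalize.
- dominant-term comparison: yes, a natural case for it.


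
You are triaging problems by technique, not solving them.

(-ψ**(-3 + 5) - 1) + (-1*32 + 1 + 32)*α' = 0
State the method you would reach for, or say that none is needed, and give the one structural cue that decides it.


Verdict: no special technique — the slope is a pure function of ψ; integrate both sides and be done.


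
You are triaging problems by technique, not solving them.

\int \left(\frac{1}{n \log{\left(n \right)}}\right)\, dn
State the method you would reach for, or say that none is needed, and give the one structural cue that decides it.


Diagnosis: u-substitution — the only nontrivial dependence routes through \log{\left(n \right)}, whose derivative supplies the leftover factor up to a constant multiple — u = \log{\left(n \right)} flattens it.


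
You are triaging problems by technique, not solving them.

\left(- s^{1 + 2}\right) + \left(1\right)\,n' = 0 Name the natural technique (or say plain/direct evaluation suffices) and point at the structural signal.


Method: no special technique — the slope is a pure function of s; integrate both sides and be done.


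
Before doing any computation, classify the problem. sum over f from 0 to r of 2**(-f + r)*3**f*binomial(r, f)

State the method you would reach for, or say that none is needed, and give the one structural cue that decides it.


Diagnosis: the binomial theorem — binomial(r, f) weighting matched powers of 3 and 2 is the expanded form of (3 + 2)^r — fold it back up.


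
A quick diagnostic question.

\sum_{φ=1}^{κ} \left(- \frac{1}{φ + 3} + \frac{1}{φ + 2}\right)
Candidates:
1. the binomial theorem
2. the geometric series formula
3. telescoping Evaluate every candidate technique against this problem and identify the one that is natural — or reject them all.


Technique: telescoping — difference-of-shifts structure (each term adds \frac{1}{φ + 2}, then subtracts its one-index-advanced value, which the following term adds back) leaves only the first and last pieces standing.
- the binomial theorem: there is no pair of bases whose matched powers would reassemble into a single binomial power.
- the geometric series formula — the ratio of consecutive terms depends on the index.
- telescoping: a fit — the right tool for this form.


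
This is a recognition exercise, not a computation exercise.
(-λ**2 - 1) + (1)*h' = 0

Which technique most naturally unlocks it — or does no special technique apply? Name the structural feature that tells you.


Best approach: no special technique — the slope is a pure function of λ; integrate both sides and be done.


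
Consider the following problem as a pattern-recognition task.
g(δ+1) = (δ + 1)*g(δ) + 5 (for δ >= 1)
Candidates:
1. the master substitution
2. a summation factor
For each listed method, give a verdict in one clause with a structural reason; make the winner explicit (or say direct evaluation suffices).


Technique: a summation factor — first-order linear but the coefficient δ + 1 moves with the index — divide by the cumulative product and telescope.
- the master substitution — no fixed divisor shrinks the index between calls.
- a summation factor: applies; the problem has the shape this method handles.


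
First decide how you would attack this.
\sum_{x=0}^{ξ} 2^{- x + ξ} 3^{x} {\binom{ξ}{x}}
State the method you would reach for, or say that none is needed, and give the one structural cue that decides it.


Best approach: the binomial theorem — the binomial coefficients weight matched powers of 3 and 2, which is exactly the expansion of a binomial power.


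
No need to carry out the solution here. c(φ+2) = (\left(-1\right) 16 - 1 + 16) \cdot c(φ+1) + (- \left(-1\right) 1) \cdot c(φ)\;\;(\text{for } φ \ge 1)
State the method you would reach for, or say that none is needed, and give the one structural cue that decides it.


Technique: the characteristic-root method — fixed numeric weights on consecutive terms and no forcing term added: the root method in its home territory.
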